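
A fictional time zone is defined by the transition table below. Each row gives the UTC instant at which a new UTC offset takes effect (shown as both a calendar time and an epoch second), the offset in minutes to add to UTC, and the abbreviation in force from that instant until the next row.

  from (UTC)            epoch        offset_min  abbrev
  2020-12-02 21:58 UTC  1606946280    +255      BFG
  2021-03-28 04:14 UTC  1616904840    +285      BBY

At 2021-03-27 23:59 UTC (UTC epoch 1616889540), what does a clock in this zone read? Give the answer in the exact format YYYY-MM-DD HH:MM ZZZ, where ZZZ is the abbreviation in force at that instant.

Query: 2021-03-27 23:59 UTC
Rule 1/2 (BFG, +04:15): 2020-12-02 21:58 UTC ≤ query < 2021-03-28 04:14 UTC
23·60 + 59 + 255 = 1694 min
1694 = 1·1440 + 254; 254 = 4·60 + 14 → 04:14, 2021-03-27 + 1 day = 2021-03-28
→ 2021-03-28 04:14 BFG

2021-03-28 04:14 BFG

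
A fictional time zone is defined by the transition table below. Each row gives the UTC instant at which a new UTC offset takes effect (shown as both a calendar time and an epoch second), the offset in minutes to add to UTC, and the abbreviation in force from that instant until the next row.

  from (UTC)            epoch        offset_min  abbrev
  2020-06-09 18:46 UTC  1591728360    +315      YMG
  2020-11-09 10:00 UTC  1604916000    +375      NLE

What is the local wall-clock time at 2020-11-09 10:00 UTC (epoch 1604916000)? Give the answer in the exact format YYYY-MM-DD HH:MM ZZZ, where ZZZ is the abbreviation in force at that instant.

2020-11-09 16:15 NLE

Query: 2020-11-09 10:00 UTC
Rule 2/2 (NLE, +06:15): 2020-11-09 10:00 UTC ≤ query < +∞
10·60 + 0 + 375 = 975 min
975 = 0·1440 + 975; 975 = 16·60 + 15 → 16:15, same day
→ 2020-11-09 16:15 NLE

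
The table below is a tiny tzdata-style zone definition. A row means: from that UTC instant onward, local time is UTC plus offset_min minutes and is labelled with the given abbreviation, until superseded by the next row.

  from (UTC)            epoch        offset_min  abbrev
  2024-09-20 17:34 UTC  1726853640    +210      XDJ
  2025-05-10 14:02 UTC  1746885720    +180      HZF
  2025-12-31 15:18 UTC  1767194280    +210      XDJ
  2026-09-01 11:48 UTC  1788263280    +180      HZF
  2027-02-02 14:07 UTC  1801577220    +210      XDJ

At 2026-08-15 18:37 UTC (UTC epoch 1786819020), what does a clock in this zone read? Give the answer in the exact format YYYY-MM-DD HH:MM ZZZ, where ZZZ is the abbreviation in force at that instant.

2026-08-15 22:07 XDJ

Query: 2026-08-15 18:37 UTC
Rule 3/5 (XDJ, +03:30): 2025-12-31 15:18 UTC ≤ query < 2026-09-01 11:48 UTC
18·60 + 37 + 210 = 1327 min
1327 = 0·1440 + 1327; 1327 = 22·60 + 7 → 22:07, same day
→ 2026-08-15 22:07 XDJ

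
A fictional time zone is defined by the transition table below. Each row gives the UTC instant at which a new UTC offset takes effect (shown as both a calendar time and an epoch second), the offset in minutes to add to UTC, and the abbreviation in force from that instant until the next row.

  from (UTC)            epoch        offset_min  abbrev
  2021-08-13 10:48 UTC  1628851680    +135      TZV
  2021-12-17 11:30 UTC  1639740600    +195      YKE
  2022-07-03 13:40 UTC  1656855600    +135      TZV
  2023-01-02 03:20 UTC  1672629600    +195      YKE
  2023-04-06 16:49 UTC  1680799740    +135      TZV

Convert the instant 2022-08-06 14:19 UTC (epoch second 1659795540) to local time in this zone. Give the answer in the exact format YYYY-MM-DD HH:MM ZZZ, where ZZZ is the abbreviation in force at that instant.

2022-08-06 16:34 TZV

Query: 2022-08-06 14:19 UTC
Rule 3/5 (TZV, +02:15): 2022-07-03 13:40 UTC ≤ query < 2023-01-02 03:20 UTC
14·60 + 19 + 135 = 994 min
994 = 0·1440 + 994; 994 = 16·60 + 34 → 16:34, same day
→ 2022-08-06 16:34 TZV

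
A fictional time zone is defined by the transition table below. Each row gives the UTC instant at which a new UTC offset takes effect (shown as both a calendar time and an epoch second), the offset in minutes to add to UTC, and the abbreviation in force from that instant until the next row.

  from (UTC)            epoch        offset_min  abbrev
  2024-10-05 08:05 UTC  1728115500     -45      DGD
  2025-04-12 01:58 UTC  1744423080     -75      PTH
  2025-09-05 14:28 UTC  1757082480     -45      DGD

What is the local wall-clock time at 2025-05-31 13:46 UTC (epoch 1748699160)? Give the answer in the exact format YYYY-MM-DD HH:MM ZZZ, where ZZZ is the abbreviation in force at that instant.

2025-05-31 12:31 PTH

Query: 2025-05-31 13:46 UTC
Rule 2/3 (PTH, -01:15): 2025-04-12 01:58 UTC ≤ query < 2025-09-05 14:28 UTC
13·60 + 46 - 75 = 751 min
751 = 0·1440 + 751; 751 = 12·60 + 31 → 12:31, same day
→ 2025-05-31 12:31 PTH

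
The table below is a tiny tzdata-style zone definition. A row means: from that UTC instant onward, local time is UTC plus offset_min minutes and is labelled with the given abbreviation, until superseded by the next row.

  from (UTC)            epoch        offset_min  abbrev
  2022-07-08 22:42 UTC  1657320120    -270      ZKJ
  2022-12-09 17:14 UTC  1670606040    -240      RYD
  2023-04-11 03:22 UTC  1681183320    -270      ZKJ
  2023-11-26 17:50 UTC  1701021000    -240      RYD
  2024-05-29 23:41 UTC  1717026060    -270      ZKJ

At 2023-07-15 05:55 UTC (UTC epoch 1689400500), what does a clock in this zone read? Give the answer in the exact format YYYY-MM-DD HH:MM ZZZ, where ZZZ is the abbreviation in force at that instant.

2023-07-15 01:25 ZKJ

Query: 2023-07-15 05:55 UTC
Rule 3/5 (ZKJ, -04:30): 2023-04-11 03:22 UTC ≤ query < 2023-11-26 17:50 UTC
5·60 + 55 - 270 = 85 min
85 = 0·1440 + 85; 85 = 1·60 + 25 → 01:25, same day
→ 2023-07-15 01:25 ZKJ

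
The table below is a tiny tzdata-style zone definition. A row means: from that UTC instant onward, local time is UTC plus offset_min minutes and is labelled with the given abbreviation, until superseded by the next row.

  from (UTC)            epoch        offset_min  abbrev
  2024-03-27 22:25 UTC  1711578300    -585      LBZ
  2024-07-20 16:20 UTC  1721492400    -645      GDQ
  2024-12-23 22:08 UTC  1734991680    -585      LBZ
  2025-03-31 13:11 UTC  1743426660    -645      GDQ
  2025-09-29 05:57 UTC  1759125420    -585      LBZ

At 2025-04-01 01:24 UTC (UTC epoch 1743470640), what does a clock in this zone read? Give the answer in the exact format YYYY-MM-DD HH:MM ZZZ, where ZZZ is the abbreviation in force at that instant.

Query: 2025-04-01 01:24 UTC
Rule 4/5 (GDQ, -10:45): 2025-03-31 13:11 UTC ≤ query < 2025-09-29 05:57 UTC
1·60 + 24 - 645 = -561 min
-561 = -1·1440 + 879; 879 = 14·60 + 39 → 14:39, 2025-04-01 - 1 day = 2025-03-31
→ 2025-03-31 14:39 GDQ

2025-03-31 14:39 GDQ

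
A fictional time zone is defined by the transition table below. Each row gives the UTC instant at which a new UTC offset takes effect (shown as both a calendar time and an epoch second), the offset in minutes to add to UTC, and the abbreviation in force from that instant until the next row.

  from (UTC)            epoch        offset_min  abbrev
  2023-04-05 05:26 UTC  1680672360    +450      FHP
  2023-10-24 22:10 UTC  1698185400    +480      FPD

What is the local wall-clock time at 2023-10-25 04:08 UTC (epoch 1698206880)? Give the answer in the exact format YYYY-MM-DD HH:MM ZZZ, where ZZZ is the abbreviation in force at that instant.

2023-10-25 12:08 FPD

Query: 2023-10-25 04:08 UTC
Rule 2/2 (FPD, +08:00): 2023-10-24 22:10 UTC ≤ query < +∞
4·60 + 8 + 480 = 728 min
728 = 0·1440 + 728; 728 = 12·60 + 8 → 12:08, same day
→ 2023-10-25 12:08 FPD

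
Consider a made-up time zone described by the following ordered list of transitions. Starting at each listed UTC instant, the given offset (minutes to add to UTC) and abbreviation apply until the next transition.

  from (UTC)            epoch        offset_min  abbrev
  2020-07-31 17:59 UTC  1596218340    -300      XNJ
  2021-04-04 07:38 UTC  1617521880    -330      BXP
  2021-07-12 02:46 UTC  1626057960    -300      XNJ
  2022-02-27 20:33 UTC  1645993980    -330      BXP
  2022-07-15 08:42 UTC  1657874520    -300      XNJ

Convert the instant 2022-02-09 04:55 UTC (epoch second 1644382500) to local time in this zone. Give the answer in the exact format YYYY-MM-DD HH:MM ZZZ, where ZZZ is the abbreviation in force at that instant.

2022-02-08 23:55 XNJ

Query: 2022-02-09 04:55 UTC
Rule 3/5 (XNJ, -05:00): 2021-07-12 02:46 UTC ≤ query < 2022-02-27 20:33 UTC
4·60 + 55 - 300 = -5 min
-5 = -1·1440 + 1435; 1435 = 23·60 + 55 → 23:55, 2022-02-09 - 1 day = 2022-02-08
→ 2022-02-08 23:55 XNJ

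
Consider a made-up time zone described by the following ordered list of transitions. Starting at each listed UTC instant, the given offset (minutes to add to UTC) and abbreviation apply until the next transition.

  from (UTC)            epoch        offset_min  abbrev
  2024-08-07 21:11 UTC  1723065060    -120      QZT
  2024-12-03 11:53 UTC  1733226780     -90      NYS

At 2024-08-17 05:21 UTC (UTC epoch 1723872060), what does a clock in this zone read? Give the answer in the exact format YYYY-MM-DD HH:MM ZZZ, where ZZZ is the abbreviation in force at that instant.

2024-08-17 03:21 QZT

Query: 2024-08-17 05:21 UTC
Rule 1/2 (QZT, -02:00): 2024-08-07 21:11 UTC ≤ query < 2024-12-03 11:53 UTC
5·60 + 21 - 120 = 201 min
201 = 0·1440 + 201; 201 = 3·60 + 21 → 03:21, same day
→ 2024-08-17 03:21 QZT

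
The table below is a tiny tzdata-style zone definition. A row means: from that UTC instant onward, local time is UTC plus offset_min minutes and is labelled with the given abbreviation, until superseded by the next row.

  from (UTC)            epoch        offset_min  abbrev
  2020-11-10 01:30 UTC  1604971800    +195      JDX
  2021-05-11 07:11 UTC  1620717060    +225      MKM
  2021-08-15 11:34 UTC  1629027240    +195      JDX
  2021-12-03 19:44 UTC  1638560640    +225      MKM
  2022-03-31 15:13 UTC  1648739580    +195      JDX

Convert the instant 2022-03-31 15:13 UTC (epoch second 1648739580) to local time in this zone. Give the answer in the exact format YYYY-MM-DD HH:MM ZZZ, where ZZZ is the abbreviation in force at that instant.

2022-03-31 18:28 JDX

Query: 2022-03-31 15:13 UTC
Rule 5/5 (JDX, +03:15): 2022-03-31 15:13 UTC ≤ query < +∞
15·60 + 13 + 195 = 1108 min
1108 = 0·1440 + 1108; 1108 = 18·60 + 28 → 18:28, same day
→ 2022-03-31 18:28 JDX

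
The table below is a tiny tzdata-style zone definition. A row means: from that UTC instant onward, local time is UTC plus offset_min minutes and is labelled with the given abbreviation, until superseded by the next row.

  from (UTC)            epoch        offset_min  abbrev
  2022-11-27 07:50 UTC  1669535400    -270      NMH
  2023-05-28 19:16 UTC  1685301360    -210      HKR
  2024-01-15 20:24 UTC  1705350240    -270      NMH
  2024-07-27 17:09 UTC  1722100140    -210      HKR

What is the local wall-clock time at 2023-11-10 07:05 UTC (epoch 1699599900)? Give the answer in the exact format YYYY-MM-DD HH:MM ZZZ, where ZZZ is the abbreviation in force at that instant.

2023-11-10 03:35 HKR

Query: 2023-11-10 07:05 UTC
Rule 2/4 (HKR, -03:30): 2023-05-28 19:16 UTC ≤ query < 2024-01-15 20:24 UTC
7·60 + 5 - 210 = 215 min
215 = 0·1440 + 215; 215 = 3·60 + 35 → 03:35, same day
→ 2023-11-10 03:35 HKR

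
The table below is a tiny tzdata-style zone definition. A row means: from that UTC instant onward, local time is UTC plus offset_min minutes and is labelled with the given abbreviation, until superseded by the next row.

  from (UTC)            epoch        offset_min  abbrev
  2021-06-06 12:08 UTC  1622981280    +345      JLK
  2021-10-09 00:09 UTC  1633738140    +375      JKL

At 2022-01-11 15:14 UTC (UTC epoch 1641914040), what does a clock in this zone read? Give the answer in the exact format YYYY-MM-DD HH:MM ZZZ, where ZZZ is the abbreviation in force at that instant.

2022-01-11 21:29 JKL

Query: 2022-01-11 15:14 UTC
Rule 2/2 (JKL, +06:15): 2021-10-09 00:09 UTC ≤ query < +∞
15·60 + 14 + 375 = 1289 min
1289 = 0·1440 + 1289; 1289 = 21·60 + 29 → 21:29, same day
→ 2022-01-11 21:29 JKL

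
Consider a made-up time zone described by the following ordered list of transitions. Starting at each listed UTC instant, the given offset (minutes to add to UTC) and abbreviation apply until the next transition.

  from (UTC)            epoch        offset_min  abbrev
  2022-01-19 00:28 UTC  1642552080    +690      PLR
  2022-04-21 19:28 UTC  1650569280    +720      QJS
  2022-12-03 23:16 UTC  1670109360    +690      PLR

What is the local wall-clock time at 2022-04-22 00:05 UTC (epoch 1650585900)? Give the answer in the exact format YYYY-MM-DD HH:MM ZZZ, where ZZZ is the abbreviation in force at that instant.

Query: 2022-04-22 00:05 UTC
Rule 2/3 (QJS, +12:00): 2022-04-21 19:28 UTC ≤ query < 2022-12-03 23:16 UTC
0·60 + 5 + 720 = 725 min
725 = 0·1440 + 725; 725 = 12·60 + 5 → 12:05, same day
→ 2022-04-22 12:05 QJS

2022-04-22 12:05 QJS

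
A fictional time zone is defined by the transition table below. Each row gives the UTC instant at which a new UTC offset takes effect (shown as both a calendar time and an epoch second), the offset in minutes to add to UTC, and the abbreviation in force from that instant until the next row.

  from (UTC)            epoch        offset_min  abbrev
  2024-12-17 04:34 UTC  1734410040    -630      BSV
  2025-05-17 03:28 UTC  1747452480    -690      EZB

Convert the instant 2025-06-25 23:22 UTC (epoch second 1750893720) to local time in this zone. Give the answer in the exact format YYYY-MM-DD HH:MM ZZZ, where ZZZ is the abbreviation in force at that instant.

2025-06-25 11:52 EZB

Query: 2025-06-25 23:22 UTC
Rule 2/2 (EZB, -11:30): 2025-05-17 03:28 UTC ≤ query < +∞
23·60 + 22 - 690 = 712 min
712 = 0·1440 + 712; 712 = 11·60 + 52 → 11:52, same day
→ 2025-06-25 11:52 EZB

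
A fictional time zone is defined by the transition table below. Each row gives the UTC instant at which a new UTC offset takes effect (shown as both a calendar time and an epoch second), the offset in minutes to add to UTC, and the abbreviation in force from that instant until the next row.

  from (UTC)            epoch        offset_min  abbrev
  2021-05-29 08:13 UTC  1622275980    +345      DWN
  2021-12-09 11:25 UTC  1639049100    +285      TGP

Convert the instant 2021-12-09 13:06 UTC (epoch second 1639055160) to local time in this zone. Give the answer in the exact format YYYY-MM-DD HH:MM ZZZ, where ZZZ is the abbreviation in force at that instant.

2021-12-09 17:51 TGP

Query: 2021-12-09 13:06 UTC
Rule 2/2 (TGP, +04:45): 2021-12-09 11:25 UTC ≤ query < +∞
13·60 + 6 + 285 = 1071 min
1071 = 0·1440 + 1071; 1071 = 17·60 + 51 → 17:51, same day
→ 2021-12-09 17:51 TGP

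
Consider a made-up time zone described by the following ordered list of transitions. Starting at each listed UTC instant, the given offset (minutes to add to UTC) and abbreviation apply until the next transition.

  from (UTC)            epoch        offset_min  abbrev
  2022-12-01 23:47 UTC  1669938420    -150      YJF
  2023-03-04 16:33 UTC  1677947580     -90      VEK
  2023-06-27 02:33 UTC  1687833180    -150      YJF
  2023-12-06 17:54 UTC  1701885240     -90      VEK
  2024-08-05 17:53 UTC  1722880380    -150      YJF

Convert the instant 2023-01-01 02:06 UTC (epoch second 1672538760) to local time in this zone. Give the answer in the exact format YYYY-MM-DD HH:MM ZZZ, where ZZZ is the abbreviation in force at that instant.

Query: 2023-01-01 02:06 UTC
Rule 1/5 (YJF, -02:30): 2022-12-01 23:47 UTC ≤ query < 2023-03-04 16:33 UTC
2·60 + 6 - 150 = -24 min
-24 = -1·1440 + 1416; 1416 = 23·60 + 36 → 23:36, 2023-01-01 - 1 day = 2022-12-31
→ 2022-12-31 23:36 YJF

2022-12-31 23:36 YJF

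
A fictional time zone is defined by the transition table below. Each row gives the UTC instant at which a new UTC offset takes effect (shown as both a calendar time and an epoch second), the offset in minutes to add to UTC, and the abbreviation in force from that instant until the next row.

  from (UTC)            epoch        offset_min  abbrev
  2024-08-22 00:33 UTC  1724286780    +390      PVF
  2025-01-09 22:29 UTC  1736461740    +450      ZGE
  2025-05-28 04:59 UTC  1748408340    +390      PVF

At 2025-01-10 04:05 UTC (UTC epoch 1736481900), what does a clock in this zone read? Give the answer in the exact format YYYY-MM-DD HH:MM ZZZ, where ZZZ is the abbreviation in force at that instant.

Query: 2025-01-10 04:05 UTC
Rule 2/3 (ZGE, +07:30): 2025-01-09 22:29 UTC ≤ query < 2025-05-28 04:59 UTC
4·60 + 5 + 450 = 695 min
695 = 0·1440 + 695; 695 = 11·60 + 35 → 11:35, same day
→ 2025-01-10 11:35 ZGE

2025-01-10 11:35 ZGE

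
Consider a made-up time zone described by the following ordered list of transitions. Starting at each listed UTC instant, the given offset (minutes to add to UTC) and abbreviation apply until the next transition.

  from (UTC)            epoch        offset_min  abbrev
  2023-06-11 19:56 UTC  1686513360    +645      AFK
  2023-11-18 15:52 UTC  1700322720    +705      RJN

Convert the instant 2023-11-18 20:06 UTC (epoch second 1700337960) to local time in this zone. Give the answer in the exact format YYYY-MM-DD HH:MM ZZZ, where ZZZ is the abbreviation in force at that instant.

Query: 2023-11-18 20:06 UTC
Rule 2/2 (RJN, +11:45): 2023-11-18 15:52 UTC ≤ query < +∞
20·60 + 6 + 705 = 1911 min
1911 = 1·1440 + 471; 471 = 7·60 + 51 → 07:51, 2023-11-18 + 1 day = 2023-11-19
→ 2023-11-19 07:51 RJN

2023-11-19 07:51 RJN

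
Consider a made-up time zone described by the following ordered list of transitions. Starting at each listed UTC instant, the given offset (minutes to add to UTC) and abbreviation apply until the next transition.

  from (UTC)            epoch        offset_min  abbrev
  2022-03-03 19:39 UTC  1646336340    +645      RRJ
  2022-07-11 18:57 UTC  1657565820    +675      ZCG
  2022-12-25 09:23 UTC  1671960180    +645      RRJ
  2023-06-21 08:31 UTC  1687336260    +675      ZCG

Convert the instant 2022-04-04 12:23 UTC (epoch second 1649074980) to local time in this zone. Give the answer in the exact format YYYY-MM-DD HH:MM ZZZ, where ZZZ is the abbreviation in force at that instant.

Query: 2022-04-04 12:23 UTC
Rule 1/4 (RRJ, +10:45): 2022-03-03 19:39 UTC ≤ query < 2022-07-11 18:57 UTC
12·60 + 23 + 645 = 1388 min
1388 = 0·1440 + 1388; 1388 = 23·60 + 8 → 23:08, same day
→ 2022-04-04 23:08 RRJ

2022-04-04 23:08 RRJ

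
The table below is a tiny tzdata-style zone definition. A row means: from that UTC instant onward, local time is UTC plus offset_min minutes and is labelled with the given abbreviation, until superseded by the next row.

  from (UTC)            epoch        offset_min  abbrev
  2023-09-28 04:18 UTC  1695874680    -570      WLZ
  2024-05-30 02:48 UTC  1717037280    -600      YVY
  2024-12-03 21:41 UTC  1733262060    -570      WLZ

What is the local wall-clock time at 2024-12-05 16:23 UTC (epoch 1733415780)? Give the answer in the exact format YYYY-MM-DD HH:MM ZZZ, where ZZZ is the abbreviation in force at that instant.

Query: 2024-12-05 16:23 UTC
Rule 3/3 (WLZ, -09:30): 2024-12-03 21:41 UTC ≤ query < +∞
16·60 + 23 - 570 = 413 min
413 = 0·1440 + 413; 413 = 6·60 + 53 → 06:53, same day
→ 2024-12-05 06:53 WLZ

2024-12-05 06:53 WLZ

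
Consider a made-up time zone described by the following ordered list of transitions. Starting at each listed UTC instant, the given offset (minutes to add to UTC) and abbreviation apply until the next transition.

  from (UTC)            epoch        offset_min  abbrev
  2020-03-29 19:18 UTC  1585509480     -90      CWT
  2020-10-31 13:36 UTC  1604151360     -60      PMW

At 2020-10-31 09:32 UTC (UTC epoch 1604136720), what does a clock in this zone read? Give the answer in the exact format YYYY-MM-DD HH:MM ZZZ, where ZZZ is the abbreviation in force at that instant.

Query: 2020-10-31 09:32 UTC
Rule 1/2 (CWT, -01:30): 2020-03-29 19:18 UTC ≤ query < 2020-10-31 13:36 UTC
9·60 + 32 - 90 = 482 min
482 = 0·1440 + 482; 482 = 8·60 + 2 → 08:02, same day
→ 2020-10-31 08:02 CWT

2020-10-31 08:02 CWT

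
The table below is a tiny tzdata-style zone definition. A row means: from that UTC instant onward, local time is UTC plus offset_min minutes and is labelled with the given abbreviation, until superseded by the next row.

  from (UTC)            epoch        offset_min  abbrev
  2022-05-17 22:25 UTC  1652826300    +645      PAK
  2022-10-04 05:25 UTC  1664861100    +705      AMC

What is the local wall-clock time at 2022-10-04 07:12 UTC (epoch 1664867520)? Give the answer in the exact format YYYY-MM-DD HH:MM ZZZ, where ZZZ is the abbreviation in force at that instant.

2022-10-04 18:57 AMC

Query: 2022-10-04 07:12 UTC
Rule 2/2 (AMC, +11:45): 2022-10-04 05:25 UTC ≤ query < +∞
7·60 + 12 + 705 = 1137 min
1137 = 0·1440 + 1137; 1137 = 18·60 + 57 → 18:57, same day
→ 2022-10-04 18:57 AMC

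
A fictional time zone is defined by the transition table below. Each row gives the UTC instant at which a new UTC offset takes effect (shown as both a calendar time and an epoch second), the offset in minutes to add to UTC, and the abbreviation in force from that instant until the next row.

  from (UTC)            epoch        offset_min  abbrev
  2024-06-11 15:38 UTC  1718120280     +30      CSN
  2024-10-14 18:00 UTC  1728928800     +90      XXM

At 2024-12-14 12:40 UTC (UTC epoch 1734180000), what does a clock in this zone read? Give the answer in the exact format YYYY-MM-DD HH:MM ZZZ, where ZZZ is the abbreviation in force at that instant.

Query: 2024-12-14 12:40 UTC
Rule 2/2 (XXM, +01:30): 2024-10-14 18:00 UTC ≤ query < +∞
12·60 + 40 + 90 = 850 min
850 = 0·1440 + 850; 850 = 14·60 + 10 → 14:10, same day
→ 2024-12-14 14:10 XXM

2024-12-14 14:10 XXM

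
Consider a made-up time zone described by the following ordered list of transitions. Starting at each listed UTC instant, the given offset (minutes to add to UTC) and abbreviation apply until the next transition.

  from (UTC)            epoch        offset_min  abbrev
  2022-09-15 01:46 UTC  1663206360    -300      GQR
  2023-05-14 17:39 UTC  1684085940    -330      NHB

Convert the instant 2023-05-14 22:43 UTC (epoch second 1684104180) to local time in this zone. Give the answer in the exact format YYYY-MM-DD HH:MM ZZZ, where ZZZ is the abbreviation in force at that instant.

2023-05-14 17:13 NHB

Query: 2023-05-14 22:43 UTC
Rule 2/2 (NHB, -05:30): 2023-05-14 17:39 UTC ≤ query < +∞
22·60 + 43 - 330 = 1033 min
1033 = 0·1440 + 1033; 1033 = 17·60 + 13 → 17:13, same day
→ 2023-05-14 17:13 NHB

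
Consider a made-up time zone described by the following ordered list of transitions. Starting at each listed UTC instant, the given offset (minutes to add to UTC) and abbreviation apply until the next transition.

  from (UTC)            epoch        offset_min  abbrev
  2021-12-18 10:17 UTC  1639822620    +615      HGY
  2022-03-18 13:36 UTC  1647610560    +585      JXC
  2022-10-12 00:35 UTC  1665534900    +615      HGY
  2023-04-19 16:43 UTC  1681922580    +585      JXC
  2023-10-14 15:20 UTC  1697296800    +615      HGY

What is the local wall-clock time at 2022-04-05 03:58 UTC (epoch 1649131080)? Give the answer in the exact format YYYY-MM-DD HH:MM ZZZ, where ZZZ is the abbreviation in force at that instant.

2022-04-05 13:43 JXC

Query: 2022-04-05 03:58 UTC
Rule 2/5 (JXC, +09:45): 2022-03-18 13:36 UTC ≤ query < 2022-10-12 00:35 UTC
3·60 + 58 + 585 = 823 min
823 = 0·1440 + 823; 823 = 13·60 + 43 → 13:43, same day
→ 2022-04-05 13:43 JXC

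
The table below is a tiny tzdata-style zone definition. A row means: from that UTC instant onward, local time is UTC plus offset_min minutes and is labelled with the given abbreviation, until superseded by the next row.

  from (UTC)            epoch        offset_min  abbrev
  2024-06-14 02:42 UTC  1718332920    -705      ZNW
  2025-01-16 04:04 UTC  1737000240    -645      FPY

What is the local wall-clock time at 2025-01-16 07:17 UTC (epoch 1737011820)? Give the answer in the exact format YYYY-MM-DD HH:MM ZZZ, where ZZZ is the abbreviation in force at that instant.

Query: 2025-01-16 07:17 UTC
Rule 2/2 (FPY, -10:45): 2025-01-16 04:04 UTC ≤ query < +∞
7·60 + 17 - 645 = -208 min
-208 = -1·1440 + 1232; 1232 = 20·60 + 32 → 20:32, 2025-01-16 - 1 day = 2025-01-15
→ 2025-01-15 20:32 FPY

2025-01-15 20:32 FPY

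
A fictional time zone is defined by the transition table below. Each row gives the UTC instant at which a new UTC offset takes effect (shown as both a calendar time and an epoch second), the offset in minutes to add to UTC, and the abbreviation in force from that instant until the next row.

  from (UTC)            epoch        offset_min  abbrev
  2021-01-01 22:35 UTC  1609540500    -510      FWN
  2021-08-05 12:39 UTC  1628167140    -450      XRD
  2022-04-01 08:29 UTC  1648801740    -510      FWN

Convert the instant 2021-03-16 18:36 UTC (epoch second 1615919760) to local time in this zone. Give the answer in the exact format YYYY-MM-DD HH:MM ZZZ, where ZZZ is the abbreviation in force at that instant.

Query: 2021-03-16 18:36 UTC
Rule 1/3 (FWN, -08:30): 2021-01-01 22:35 UTC ≤ query < 2021-08-05 12:39 UTC
18·60 + 36 - 510 = 606 min
606 = 0·1440 + 606; 606 = 10·60 + 6 → 10:06, same day
→ 2021-03-16 10:06 FWN

2021-03-16 10:06 FWN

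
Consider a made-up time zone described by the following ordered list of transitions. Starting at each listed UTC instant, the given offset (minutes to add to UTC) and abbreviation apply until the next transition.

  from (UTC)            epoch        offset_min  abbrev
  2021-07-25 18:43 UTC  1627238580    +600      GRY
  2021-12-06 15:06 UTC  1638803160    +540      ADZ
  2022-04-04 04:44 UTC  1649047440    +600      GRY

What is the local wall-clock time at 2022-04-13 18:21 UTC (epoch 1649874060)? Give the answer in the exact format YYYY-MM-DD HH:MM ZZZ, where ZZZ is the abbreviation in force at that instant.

2022-04-14 04:21 GRY

Query: 2022-04-13 18:21 UTC
Rule 3/3 (GRY, +10:00): 2022-04-04 04:44 UTC ≤ query < +∞
18·60 + 21 + 600 = 1701 min
1701 = 1·1440 + 261; 261 = 4·60 + 21 → 04:21, 2022-04-13 + 1 day = 2022-04-14
→ 2022-04-14 04:21 GRY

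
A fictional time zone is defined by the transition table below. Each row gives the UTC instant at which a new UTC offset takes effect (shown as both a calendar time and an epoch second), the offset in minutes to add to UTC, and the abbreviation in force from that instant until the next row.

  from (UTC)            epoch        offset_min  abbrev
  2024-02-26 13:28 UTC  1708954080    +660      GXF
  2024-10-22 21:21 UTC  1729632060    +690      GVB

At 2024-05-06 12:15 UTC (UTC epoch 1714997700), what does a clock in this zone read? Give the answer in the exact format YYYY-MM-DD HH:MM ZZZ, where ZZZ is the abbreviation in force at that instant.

2024-05-06 23:15 GXF

Query: 2024-05-06 12:15 UTC
Rule 1/2 (GXF, +11:00): 2024-02-26 13:28 UTC ≤ query < 2024-10-22 21:21 UTC
12·60 + 15 + 660 = 1395 min
1395 = 0·1440 + 1395; 1395 = 23·60 + 15 → 23:15, same day
→ 2024-05-06 23:15 GXF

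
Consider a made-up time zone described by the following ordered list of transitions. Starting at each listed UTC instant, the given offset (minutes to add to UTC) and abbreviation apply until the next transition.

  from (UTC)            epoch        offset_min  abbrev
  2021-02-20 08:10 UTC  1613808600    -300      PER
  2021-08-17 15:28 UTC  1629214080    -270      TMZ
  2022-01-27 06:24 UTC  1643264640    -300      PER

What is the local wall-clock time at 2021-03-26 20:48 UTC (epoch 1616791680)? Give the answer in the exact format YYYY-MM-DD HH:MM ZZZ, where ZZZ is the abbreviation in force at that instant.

Query: 2021-03-26 20:48 UTC
Rule 1/3 (PER, -05:00): 2021-02-20 08:10 UTC ≤ query < 2021-08-17 15:28 UTC
20·60 + 48 - 300 = 948 min
948 = 0·1440 + 948; 948 = 15·60 + 48 → 15:48, same day
→ 2021-03-26 15:48 PER

2021-03-26 15:48 PER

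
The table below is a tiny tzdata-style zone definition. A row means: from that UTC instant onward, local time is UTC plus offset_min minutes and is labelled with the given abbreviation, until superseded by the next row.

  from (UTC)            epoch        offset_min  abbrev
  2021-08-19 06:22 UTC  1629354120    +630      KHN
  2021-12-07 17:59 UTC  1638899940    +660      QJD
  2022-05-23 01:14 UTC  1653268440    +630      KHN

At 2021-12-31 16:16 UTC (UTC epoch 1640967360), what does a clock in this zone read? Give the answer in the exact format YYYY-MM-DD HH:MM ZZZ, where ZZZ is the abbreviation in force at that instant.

Query: 2021-12-31 16:16 UTC
Rule 2/3 (QJD, +11:00): 2021-12-07 17:59 UTC ≤ query < 2022-05-23 01:14 UTC
16·60 + 16 + 660 = 1636 min
1636 = 1·1440 + 196; 196 = 3·60 + 16 → 03:16, 2021-12-31 + 1 day = 2022-01-01
→ 2022-01-01 03:16 QJD

2022-01-01 03:16 QJD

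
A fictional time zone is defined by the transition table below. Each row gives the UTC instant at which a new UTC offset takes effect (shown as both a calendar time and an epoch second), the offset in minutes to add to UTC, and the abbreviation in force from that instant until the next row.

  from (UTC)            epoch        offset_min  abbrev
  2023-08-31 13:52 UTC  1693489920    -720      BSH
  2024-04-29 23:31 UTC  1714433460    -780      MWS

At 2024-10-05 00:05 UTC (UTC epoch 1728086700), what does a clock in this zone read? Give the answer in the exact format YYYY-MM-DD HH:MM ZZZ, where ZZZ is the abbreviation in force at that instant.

2024-10-04 11:05 MWS

Query: 2024-10-05 00:05 UTC
Rule 2/2 (MWS, -13:00): 2024-04-29 23:31 UTC ≤ query < +∞
0·60 + 5 - 780 = -775 min
-775 = -1·1440 + 665; 665 = 11·60 + 5 → 11:05, 2024-10-05 - 1 day = 2024-10-04
→ 2024-10-04 11:05 MWS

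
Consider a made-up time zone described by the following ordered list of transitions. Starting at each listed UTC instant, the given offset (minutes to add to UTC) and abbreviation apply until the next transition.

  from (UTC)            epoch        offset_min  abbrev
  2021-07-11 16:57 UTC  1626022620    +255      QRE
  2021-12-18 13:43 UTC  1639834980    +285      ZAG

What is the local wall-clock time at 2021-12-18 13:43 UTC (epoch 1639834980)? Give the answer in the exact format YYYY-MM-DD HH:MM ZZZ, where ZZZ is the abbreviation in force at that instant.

2021-12-18 18:28 ZAG

Query: 2021-12-18 13:43 UTC
Rule 2/2 (ZAG, +04:45): 2021-12-18 13:43 UTC ≤ query < +∞
13·60 + 43 + 285 = 1108 min
1108 = 0·1440 + 1108; 1108 = 18·60 + 28 → 18:28, same day
→ 2021-12-18 18:28 ZAG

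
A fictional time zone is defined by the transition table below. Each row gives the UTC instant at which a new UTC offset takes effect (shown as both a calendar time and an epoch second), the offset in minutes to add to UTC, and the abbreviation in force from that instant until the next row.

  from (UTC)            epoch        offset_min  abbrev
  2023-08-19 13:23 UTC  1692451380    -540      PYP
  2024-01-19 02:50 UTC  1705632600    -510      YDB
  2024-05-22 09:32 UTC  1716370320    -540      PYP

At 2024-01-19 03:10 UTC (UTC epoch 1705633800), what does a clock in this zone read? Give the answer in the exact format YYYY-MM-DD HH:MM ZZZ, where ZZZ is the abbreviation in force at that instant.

2024-01-18 18:40 YDB

Query: 2024-01-19 03:10 UTC
Rule 2/3 (YDB, -08:30): 2024-01-19 02:50 UTC ≤ query < 2024-05-22 09:32 UTC
3·60 + 10 - 510 = -320 min
-320 = -1·1440 + 1120; 1120 = 18·60 + 40 → 18:40, 2024-01-19 - 1 day = 2024-01-18
→ 2024-01-18 18:40 YDB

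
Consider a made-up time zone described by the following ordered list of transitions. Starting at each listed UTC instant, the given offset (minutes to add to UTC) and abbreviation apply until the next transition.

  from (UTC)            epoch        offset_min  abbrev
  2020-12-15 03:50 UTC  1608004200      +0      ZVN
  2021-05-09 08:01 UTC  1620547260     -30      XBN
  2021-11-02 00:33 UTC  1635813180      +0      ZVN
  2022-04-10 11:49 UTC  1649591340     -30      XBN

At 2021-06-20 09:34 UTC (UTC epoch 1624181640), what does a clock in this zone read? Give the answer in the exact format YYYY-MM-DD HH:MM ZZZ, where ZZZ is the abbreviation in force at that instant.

Query: 2021-06-20 09:34 UTC
Rule 2/4 (XBN, -00:30): 2021-05-09 08:01 UTC ≤ query < 2021-11-02 00:33 UTC
9·60 + 34 - 30 = 544 min
544 = 0·1440 + 544; 544 = 9·60 + 4 → 09:04, same day
→ 2021-06-20 09:04 XBN

2021-06-20 09:04 XBN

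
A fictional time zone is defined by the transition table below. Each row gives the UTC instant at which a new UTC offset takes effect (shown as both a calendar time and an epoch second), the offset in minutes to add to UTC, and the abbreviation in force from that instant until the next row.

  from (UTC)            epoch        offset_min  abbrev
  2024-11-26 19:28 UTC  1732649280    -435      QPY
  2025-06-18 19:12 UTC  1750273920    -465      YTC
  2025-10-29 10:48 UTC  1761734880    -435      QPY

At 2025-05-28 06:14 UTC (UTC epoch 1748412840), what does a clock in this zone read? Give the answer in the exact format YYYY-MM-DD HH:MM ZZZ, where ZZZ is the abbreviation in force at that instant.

Query: 2025-05-28 06:14 UTC
Rule 1/3 (QPY, -07:15): 2024-11-26 19:28 UTC ≤ query < 2025-06-18 19:12 UTC
6·60 + 14 - 435 = -61 min
-61 = -1·1440 + 1379; 1379 = 22·60 + 59 → 22:59, 2025-05-28 - 1 day = 2025-05-27
→ 2025-05-27 22:59 QPY

2025-05-27 22:59 QPY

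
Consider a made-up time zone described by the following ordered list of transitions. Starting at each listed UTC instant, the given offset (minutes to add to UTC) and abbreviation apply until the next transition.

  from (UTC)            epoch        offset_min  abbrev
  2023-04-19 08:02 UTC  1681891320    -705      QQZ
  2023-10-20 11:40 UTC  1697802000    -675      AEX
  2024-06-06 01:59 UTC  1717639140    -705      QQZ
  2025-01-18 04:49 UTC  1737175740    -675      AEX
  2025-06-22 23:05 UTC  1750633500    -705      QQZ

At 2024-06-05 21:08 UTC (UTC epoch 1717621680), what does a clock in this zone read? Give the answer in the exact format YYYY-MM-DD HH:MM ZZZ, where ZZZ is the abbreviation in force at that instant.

Query: 2024-06-05 21:08 UTC
Rule 2/5 (AEX, -11:15): 2023-10-20 11:40 UTC ≤ query < 2024-06-06 01:59 UTC
21·60 + 8 - 675 = 593 min
593 = 0·1440 + 593; 593 = 9·60 + 53 → 09:53, same day
→ 2024-06-05 09:53 AEX

2024-06-05 09:53 AEX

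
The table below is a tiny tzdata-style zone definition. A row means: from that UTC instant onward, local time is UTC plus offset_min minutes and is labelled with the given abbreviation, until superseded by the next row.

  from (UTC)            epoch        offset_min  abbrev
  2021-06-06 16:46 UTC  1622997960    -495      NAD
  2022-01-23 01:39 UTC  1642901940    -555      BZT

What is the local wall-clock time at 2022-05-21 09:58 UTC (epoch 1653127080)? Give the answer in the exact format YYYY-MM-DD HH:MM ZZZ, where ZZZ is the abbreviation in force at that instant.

Query: 2022-05-21 09:58 UTC
Rule 2/2 (BZT, -09:15): 2022-01-23 01:39 UTC ≤ query < +∞
9·60 + 58 - 555 = 43 min
43 = 0·1440 + 43; 43 = 0·60 + 43 → 00:43, same day
→ 2022-05-21 00:43 BZT

2022-05-21 00:43 BZT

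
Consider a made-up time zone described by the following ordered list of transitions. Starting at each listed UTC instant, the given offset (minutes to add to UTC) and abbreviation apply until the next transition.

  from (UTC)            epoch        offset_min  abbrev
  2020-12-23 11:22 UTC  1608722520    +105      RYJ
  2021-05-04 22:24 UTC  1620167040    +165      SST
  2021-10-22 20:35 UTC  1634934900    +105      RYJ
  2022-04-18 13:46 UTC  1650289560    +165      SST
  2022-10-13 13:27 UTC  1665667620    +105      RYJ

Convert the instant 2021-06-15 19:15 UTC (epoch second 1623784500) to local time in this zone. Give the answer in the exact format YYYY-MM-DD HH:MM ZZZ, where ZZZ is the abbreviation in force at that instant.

Query: 2021-06-15 19:15 UTC
Rule 2/5 (SST, +02:45): 2021-05-04 22:24 UTC ≤ query < 2021-10-22 20:35 UTC
19·60 + 15 + 165 = 1320 min
1320 = 0·1440 + 1320; 1320 = 22·60 + 0 → 22:00, same day
→ 2021-06-15 22:00 SST

2021-06-15 22:00 SST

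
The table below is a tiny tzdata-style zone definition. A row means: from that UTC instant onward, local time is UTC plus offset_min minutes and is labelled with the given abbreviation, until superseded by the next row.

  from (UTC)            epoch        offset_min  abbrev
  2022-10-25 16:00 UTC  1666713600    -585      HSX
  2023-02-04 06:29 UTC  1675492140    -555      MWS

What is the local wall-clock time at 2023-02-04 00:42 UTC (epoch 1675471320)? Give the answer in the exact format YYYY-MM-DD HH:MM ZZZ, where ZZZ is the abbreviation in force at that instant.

2023-02-03 14:57 HSX

Query: 2023-02-04 00:42 UTC
Rule 1/2 (HSX, -09:45): 2022-10-25 16:00 UTC ≤ query < 2023-02-04 06:29 UTC
0·60 + 42 - 585 = -543 min
-543 = -1·1440 + 897; 897 = 14·60 + 57 → 14:57, 2023-02-04 - 1 day = 2023-02-03
→ 2023-02-03 14:57 HSX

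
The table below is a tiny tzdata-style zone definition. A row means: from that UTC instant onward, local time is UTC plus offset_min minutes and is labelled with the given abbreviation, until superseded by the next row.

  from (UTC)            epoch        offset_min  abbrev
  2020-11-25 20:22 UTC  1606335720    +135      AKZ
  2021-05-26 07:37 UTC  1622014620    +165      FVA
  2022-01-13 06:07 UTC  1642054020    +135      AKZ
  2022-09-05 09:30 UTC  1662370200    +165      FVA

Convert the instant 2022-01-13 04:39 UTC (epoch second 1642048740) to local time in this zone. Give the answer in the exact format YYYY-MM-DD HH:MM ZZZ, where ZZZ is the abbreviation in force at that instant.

2022-01-13 07:24 FVA

Query: 2022-01-13 04:39 UTC
Rule 2/4 (FVA, +02:45): 2021-05-26 07:37 UTC ≤ query < 2022-01-13 06:07 UTC
4·60 + 39 + 165 = 444 min
444 = 0·1440 + 444; 444 = 7·60 + 24 → 07:24, same day
→ 2022-01-13 07:24 FVA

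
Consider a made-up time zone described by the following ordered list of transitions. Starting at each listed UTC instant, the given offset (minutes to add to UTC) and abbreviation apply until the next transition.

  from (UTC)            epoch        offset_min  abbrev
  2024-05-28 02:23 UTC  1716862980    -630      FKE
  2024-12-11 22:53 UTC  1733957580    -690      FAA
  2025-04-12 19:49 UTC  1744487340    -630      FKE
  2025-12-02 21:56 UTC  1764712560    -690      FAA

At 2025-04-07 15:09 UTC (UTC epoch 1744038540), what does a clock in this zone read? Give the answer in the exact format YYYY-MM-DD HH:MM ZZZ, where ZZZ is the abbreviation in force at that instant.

2025-04-07 03:39 FAA

Query: 2025-04-07 15:09 UTC
Rule 2/4 (FAA, -11:30): 2024-12-11 22:53 UTC ≤ query < 2025-04-12 19:49 UTC
15·60 + 9 - 690 = 219 min
219 = 0·1440 + 219; 219 = 3·60 + 39 → 03:39, same day
→ 2025-04-07 03:39 FAA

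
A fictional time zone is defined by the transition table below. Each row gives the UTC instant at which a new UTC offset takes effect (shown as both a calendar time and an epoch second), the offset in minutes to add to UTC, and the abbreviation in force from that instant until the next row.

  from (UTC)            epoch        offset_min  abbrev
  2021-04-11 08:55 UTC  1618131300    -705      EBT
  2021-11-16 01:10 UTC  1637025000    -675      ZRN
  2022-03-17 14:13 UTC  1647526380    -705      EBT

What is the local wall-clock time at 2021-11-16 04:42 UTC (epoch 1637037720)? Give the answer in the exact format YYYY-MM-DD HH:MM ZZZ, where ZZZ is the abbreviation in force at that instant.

Query: 2021-11-16 04:42 UTC
Rule 2/3 (ZRN, -11:15): 2021-11-16 01:10 UTC ≤ query < 2022-03-17 14:13 UTC
4·60 + 42 - 675 = -393 min
-393 = -1·1440 + 1047; 1047 = 17·60 + 27 → 17:27, 2021-11-16 - 1 day = 2021-11-15
→ 2021-11-15 17:27 ZRN

2021-11-15 17:27 ZRN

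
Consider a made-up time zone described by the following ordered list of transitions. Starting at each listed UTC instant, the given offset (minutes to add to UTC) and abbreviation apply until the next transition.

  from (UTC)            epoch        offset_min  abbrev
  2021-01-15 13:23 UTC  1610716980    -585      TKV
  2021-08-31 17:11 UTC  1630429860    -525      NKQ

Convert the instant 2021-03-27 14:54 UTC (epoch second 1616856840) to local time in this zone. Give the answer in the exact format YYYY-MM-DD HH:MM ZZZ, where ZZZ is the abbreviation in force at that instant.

Query: 2021-03-27 14:54 UTC
Rule 1/2 (TKV, -09:45): 2021-01-15 13:23 UTC ≤ query < 2021-08-31 17:11 UTC
14·60 + 54 - 585 = 309 min
309 = 0·1440 + 309; 309 = 5·60 + 9 → 05:09, same day
→ 2021-03-27 05:09 TKV

2021-03-27 05:09 TKV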